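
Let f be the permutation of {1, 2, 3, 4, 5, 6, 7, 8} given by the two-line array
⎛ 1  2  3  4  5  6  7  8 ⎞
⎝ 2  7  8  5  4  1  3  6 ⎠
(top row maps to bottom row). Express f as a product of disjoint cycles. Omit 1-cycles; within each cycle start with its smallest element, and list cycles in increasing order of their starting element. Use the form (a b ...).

From 1: 1 → 2 → 7 → 3 → 8 → 6 → 1, closing the cycle (1 2 7 3 8 6).
Continuing from each remaining unvisited element yields (1 2 7 3 8 6)(4 5).

(1 2 7 3 8 6)(4 5)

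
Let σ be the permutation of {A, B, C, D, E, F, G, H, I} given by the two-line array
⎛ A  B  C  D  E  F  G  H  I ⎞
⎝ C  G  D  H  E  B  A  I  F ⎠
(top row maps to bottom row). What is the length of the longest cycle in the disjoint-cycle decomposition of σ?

Decomposing into disjoint cycles gives (A, C, D, H, I, F, B, G); the longest has length 8.

8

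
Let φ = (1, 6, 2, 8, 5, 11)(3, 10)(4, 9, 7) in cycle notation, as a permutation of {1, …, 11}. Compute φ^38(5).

5 lies in the 6-cycle (1, 6, 2, 8, 5, 11).
Since the cycle has length 6, φ^38 acts on it the same as φ^2 (38 mod 6 = 2).
Stepping 2 places around the cycle: 5 → 11 → 1.

1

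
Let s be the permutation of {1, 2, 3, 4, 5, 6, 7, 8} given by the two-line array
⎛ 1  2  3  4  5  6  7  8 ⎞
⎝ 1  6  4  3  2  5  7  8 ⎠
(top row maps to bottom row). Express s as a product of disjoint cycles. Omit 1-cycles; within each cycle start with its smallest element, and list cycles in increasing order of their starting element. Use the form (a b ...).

Iterating s from 2 gives 2 → 6 → 5 → 2; that is the 3-cycle (2 6 5).
Repeating from the next unused element and collecting all non-trivial cycles gives (2 6 5)(3 4).

(2 6 5)(3 4)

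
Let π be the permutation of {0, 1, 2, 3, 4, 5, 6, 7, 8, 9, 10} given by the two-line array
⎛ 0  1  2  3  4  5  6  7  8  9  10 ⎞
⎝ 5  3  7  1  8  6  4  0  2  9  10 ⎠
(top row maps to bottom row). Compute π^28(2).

2

Tracing 2 → 7 → … returns to 2 after 7 steps, so 2 lies in a 7-cycle (0, 5, 6, 4, 8, 2, 7).
On a 7-cycle, π^7 is the identity, so π^28 = π^0 there (28 ≡ 0 mod 7).
So π^28(2) = 2.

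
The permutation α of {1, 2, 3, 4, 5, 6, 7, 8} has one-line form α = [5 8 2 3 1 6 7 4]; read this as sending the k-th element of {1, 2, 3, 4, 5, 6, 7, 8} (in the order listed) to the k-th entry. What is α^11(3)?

4

Tracing 3 → 2 → … returns to 3 after 4 steps, so 3 lies in a 4-cycle (2, 8, 4, 3).
On a 4-cycle, α^4 is the identity, so α^11 = α^3 there (11 ≡ 3 mod 4).
Advancing 3 steps from 3: 3 → 2 → 8 → 4.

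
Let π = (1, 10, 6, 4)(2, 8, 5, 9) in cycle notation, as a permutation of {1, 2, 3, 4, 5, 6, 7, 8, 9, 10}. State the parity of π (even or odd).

The cycle lengths are 4, 4, 1, 1.
A cycle is odd iff its length is even; π has 2 even-length cycles, so sgn(π) = (−1)^2 and π is even.

even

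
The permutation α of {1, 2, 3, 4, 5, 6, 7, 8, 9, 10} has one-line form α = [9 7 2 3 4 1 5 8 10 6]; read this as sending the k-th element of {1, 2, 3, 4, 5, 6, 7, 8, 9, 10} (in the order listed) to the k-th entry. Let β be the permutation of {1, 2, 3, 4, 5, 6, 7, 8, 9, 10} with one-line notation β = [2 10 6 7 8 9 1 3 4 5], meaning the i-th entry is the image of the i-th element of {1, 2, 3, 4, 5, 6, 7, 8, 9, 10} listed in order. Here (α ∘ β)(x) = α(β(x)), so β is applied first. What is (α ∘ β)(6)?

10

β(6) = 9, then α(9) = 10; composing gives (α ∘ β)(6) = 10.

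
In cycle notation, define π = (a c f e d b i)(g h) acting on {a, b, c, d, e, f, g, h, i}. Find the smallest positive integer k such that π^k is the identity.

14

The disjoint cycles have lengths 7, 2.
Since disjoint cycles commute, ord(π) = lcm(7, 2) = 14.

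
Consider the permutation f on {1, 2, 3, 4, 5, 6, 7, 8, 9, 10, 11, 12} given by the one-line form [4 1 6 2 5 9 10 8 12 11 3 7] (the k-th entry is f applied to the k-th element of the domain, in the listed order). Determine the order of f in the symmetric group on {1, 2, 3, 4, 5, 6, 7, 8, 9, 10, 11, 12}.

Writing f as disjoint cycles, the cycle lengths are 7, 3, 1, 1.
The order of f is the least common multiple of its cycle lengths: lcm(7, 3) = 21.

21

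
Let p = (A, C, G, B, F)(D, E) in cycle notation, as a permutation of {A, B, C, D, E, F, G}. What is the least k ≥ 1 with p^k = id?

The disjoint cycles have lengths 5, 2.
The order of p is the least common multiple of its cycle lengths: lcm(5, 2) = 10.

10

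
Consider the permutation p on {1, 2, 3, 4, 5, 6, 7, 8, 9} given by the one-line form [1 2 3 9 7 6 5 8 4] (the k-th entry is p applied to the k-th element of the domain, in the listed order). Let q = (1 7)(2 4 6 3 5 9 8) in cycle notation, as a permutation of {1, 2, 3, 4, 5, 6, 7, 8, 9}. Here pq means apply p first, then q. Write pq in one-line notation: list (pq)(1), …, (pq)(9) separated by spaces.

(pq)(x) = q(p(x)). Computing each image: q(p(1)) = q(1) = 7, q(p(2)) = q(2) = 4, q(p(3)) = q(3) = 5, q(p(4)) = q(9) = 8, q(p(5)) = q(7) = 1, q(p(6)) = q(6) = 3, q(p(7)) = q(5) = 9, q(p(8)) = q(8) = 2, q(p(9)) = q(4) = 6.
Hence pq = [7 4 5 8 1 3 9 2 6].

7 4 5 8 1 3 9 2 6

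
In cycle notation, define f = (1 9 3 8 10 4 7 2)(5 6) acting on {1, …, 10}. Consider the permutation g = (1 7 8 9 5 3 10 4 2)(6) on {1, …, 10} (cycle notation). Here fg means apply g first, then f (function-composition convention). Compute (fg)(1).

(fg)(1) = f(g(1)). g(1) = 7, then f(7) = 2. So (fg)(1) = 2.

2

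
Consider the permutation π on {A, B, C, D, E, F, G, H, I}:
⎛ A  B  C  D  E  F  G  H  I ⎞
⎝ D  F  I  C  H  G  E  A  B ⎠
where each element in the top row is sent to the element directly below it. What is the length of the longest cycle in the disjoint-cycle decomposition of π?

Decomposing into disjoint cycles gives (A D C I B F G E H); the longest has length 9.

9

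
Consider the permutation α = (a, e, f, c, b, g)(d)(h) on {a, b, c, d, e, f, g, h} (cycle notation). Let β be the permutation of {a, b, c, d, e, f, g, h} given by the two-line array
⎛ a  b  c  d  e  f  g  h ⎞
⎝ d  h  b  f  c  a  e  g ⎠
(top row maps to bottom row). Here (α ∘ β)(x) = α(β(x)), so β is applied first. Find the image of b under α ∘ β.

h

β(b) = h, then α(h) = h; composing gives (α ∘ β)(b) = h.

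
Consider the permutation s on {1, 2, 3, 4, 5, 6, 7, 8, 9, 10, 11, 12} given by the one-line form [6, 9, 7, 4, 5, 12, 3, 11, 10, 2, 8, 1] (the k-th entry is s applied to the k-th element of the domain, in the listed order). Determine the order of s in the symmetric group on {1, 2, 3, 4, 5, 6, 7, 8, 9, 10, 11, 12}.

The disjoint-cycle form of s has cycle lengths 3, 3, 2, 2, 1, 1.
The order of s is the least common multiple of its cycle lengths: lcm(3, 3, 2, 2) = 6.

6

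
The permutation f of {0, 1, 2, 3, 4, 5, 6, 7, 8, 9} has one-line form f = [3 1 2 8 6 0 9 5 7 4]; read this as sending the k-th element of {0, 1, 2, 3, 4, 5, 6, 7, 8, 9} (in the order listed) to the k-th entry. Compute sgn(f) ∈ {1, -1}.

In disjoint-cycle form the cycle lengths are 5, 3, 1, 1.
A cycle of length ℓ contributes ℓ−1 transpositions, so f is a product of 4 + 2 = 6 transpositions — even.

1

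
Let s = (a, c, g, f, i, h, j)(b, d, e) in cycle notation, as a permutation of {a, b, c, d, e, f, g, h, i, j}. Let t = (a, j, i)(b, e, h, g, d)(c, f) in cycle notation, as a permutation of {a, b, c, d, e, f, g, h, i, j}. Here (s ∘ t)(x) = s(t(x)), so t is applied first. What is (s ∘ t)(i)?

c

First apply t: t(i) = a, then s(a) = c. Thus (s ∘ t)(i) = c.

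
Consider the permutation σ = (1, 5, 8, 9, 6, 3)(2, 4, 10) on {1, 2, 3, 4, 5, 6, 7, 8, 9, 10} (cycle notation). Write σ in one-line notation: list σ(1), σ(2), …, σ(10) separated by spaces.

Image by image: 1↦5, 2↦4, 3↦1, 4↦10, 5↦8, 6↦3, 7↦7, 8↦9, 9↦6, 10↦2.
So the one-line form is 5 4 1 10 8 3 7 9 6 2.

5 4 1 10 8 3 7 9 6 2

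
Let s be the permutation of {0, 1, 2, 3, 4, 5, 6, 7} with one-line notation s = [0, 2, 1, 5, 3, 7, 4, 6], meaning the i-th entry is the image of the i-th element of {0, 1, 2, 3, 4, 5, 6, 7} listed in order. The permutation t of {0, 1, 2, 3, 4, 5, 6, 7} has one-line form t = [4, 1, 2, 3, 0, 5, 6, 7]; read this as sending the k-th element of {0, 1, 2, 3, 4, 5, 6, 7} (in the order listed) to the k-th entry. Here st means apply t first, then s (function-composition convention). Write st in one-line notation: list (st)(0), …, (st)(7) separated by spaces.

(st)(x) = s(t(x)). Computing each image: s(t(0)) = s(4) = 3, s(t(1)) = s(1) = 2, s(t(2)) = s(2) = 1, s(t(3)) = s(3) = 5, s(t(4)) = s(0) = 0, s(t(5)) = s(5) = 7, s(t(6)) = s(6) = 4, s(t(7)) = s(7) = 6.
Hence st = [3 2 1 5 0 7 4 6].

3 2 1 5 0 7 4 6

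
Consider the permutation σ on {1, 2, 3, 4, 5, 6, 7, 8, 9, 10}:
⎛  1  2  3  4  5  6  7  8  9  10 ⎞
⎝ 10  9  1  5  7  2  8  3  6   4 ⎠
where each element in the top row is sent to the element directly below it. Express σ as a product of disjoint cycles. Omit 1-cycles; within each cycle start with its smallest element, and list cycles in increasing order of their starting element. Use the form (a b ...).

From 1: 1 → 10 → 4 → 5 → 7 → 8 → 3 → 1, closing the cycle (1 10 4 5 7 8 3).
Continuing from each remaining unvisited element yields (1 10 4 5 7 8 3)(2 9 6).

(1 10 4 5 7 8 3)(2 9 6)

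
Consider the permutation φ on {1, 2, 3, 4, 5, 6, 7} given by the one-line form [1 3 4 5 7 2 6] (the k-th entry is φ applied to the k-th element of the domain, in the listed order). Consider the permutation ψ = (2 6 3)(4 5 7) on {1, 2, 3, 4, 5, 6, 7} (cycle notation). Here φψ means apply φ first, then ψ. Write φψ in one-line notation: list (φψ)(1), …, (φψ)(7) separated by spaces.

(φψ)(x) = ψ(φ(x)). Computing each image: ψ(φ(1)) = ψ(1) = 1, ψ(φ(2)) = ψ(3) = 2, ψ(φ(3)) = ψ(4) = 5, ψ(φ(4)) = ψ(5) = 7, ψ(φ(5)) = ψ(7) = 4, ψ(φ(6)) = ψ(2) = 6, ψ(φ(7)) = ψ(6) = 3.
Hence φψ = [1 2 5 7 4 6 3].

1 2 5 7 4 6 3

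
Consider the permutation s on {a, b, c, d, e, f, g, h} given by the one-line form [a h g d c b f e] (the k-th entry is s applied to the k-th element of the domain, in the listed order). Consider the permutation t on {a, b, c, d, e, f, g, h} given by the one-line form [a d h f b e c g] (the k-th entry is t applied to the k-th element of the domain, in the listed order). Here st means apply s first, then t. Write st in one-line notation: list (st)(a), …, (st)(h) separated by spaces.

a g c f h d e b

For each element, apply s then t: a → a → a; b → h → g; c → g → c; d → d → f; e → c → h; f → b → d; g → f → e; h → e → b.
Collecting the images, st = [a g c f h d e b].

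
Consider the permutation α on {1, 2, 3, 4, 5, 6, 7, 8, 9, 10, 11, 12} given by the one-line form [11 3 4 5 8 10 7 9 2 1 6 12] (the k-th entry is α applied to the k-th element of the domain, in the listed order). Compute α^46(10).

11

Tracing 10 → 1 → … returns to 10 after 4 steps, so 10 lies in a 4-cycle (1 11 6 10).
On a 4-cycle, α^4 is the identity, so α^46 = α^2 there (46 ≡ 2 mod 4).
Stepping 2 places around the cycle: 10 → 1 → 11.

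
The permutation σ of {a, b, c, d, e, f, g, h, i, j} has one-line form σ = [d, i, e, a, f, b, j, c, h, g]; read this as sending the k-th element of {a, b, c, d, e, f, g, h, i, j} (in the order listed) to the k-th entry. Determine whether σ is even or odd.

odd

In disjoint-cycle form the cycle lengths are 6, 2, 2.
A cycle of length ℓ contributes ℓ−1 transpositions, so σ is a product of 5 + 1 + 1 = 7 transpositions — odd.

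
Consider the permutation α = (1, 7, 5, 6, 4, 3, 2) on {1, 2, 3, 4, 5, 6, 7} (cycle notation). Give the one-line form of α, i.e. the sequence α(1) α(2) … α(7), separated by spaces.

7 1 2 3 6 4 5

Image by image: 1→7, 2→1, 3→2, 4→3, 5→6, 6→4, 7→5.
So the one-line form is 7 1 2 3 6 4 5.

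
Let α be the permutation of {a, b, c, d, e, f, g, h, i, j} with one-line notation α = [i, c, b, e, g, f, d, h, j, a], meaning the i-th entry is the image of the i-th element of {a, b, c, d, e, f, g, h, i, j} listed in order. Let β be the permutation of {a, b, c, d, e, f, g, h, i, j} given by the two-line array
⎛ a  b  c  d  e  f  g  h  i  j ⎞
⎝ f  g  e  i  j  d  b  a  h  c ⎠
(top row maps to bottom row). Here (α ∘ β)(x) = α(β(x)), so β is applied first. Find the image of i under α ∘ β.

h

β(i) = h, then α(h) = h; composing gives (α ∘ β)(i) = h.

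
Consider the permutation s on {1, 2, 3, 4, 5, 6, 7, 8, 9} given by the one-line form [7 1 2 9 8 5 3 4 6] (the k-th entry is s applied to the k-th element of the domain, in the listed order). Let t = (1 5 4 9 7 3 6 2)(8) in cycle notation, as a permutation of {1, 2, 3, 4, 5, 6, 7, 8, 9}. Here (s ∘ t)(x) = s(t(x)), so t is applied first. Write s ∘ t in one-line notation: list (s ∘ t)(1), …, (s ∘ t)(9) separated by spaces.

8 7 5 6 9 1 2 4 3

For each element, apply t then s: 1 → 5 → 8; 2 → 1 → 7; 3 → 6 → 5; 4 → 9 → 6; 5 → 4 → 9; 6 → 2 → 1; 7 → 3 → 2; 8 → 8 → 4; 9 → 7 → 3.
So s ∘ t in one-line form is 8 7 5 6 9 1 2 4 3.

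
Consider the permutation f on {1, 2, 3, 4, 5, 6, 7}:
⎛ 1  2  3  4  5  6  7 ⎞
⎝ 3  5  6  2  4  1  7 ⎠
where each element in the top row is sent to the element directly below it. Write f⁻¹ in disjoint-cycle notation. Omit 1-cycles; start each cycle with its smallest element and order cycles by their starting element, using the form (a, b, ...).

First write f in disjoint cycles: (1, 3, 6)(2, 5, 4).
The inverse reverses every cycle; in canonical form, f⁻¹ = (1, 6, 3)(2, 4, 5).

(1, 6, 3)(2, 4, 5)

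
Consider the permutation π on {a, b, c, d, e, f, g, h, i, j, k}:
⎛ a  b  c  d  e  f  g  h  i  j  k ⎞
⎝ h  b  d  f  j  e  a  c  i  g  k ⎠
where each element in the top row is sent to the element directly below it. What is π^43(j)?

Tracing j → g → … returns to j after 8 steps, so j lies in an 8-cycle (a, h, c, d, f, e, j, g).
Since the cycle has length 8, π^43 acts on it the same as π^3 (43 mod 8 = 3).
Advancing 3 steps from j: j → g → a → h.

h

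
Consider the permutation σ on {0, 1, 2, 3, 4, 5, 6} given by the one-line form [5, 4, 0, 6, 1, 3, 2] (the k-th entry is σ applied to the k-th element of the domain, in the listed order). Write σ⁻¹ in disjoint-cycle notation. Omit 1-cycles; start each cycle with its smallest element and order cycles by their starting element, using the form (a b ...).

(0 2 6 3 5)(1 4)

The cycle decomposition of σ is (0 5 3 6 2)(1 4).
Reversing each cycle (and rotating so the smallest element leads) gives σ⁻¹ = (0 2 6 3 5)(1 4).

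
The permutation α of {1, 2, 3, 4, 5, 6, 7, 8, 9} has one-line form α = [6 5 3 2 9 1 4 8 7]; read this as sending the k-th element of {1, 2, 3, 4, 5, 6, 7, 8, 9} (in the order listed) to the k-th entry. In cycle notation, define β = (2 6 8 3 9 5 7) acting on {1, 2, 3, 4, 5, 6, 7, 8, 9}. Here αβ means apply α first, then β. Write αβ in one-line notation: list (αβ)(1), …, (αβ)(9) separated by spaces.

8 7 9 6 5 1 4 3 2

For each element, apply α then β: 1 → 6 → 8; 2 → 5 → 7; 3 → 3 → 9; 4 → 2 → 6; 5 → 9 → 5; 6 → 1 → 1; 7 → 4 → 4; 8 → 8 → 3; 9 → 7 → 2.
Collecting the images, αβ = [8 7 9 6 5 1 4 3 2].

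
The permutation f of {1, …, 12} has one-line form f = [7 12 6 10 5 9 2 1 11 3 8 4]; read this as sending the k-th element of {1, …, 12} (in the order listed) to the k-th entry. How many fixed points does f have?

1

The fixed points (elements with f(x) = x) are {5}, so there is 1.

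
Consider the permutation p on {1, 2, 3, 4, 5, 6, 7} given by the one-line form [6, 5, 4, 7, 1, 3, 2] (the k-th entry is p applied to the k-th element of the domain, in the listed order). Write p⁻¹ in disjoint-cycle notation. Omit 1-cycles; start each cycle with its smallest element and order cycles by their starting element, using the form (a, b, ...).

The cycle decomposition of p is (1, 6, 3, 4, 7, 2, 5).
Reversing each cycle (and rotating so the smallest element leads) gives p⁻¹ = (1, 5, 2, 7, 4, 3, 6).

(1, 5, 2, 7, 4, 3, 6)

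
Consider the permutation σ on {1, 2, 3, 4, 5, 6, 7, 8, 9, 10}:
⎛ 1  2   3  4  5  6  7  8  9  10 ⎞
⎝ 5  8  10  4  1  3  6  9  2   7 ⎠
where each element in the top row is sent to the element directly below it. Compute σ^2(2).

9

Tracing 2 → 8 → … returns to 2 after 3 steps, so 2 lies in a 3-cycle (2 8 9).
Stepping 2 places around the cycle: 2 → 8 → 9.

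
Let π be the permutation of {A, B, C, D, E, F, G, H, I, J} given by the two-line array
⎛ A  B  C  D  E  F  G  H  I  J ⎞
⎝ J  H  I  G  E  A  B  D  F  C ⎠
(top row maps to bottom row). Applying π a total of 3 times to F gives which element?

Tracing F → A → … returns to F after 5 steps, so F lies in a 5-cycle (A J C I F).
Advancing 3 steps from F: F → A → J → C.

C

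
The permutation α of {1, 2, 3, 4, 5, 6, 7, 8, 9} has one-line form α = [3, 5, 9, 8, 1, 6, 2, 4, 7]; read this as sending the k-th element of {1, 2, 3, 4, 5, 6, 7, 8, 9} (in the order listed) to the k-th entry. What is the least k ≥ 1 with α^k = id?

Decomposing into disjoint cycles gives cycle lengths 6, 2, 1.
The order of α is the least common multiple of its cycle lengths: lcm(6, 2) = 6.

6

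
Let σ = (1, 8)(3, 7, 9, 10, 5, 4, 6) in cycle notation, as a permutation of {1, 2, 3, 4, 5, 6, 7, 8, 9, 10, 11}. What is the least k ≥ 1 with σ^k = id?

The disjoint cycles have lengths 7, 2, 1, 1.
The order is lcm(7, 2) = 14.

14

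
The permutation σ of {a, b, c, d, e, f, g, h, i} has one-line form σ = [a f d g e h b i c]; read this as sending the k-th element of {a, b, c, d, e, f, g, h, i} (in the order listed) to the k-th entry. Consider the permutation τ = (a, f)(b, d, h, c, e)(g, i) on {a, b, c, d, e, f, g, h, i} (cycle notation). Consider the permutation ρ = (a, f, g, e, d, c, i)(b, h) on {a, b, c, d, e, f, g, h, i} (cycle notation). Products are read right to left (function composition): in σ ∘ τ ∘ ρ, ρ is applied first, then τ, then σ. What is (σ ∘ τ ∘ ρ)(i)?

(σ ∘ τ ∘ ρ)(i) = σ(τ(ρ(i))). ρ(i) = a, then τ(a) = f, then σ(f) = h, so the result is h.

h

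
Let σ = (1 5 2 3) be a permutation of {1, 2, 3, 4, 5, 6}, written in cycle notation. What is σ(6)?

6

6 does not appear in any cycle of σ, so it is a fixed point: σ(6) = 6.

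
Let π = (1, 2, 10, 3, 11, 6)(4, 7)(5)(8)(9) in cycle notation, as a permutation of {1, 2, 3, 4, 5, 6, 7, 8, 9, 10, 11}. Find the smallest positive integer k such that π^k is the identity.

The cycle type of π is (6, 2, 1, 1, 1).
The order of π is the least common multiple of its cycle lengths: lcm(6, 2) = 6.

6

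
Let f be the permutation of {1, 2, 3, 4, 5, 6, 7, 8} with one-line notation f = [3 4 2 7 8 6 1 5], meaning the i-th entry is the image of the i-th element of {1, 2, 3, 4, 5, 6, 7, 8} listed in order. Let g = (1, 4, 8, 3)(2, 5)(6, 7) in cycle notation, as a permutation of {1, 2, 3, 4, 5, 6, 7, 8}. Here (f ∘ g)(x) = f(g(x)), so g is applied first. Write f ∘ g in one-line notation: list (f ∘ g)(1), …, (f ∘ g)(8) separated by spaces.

7 8 3 5 4 1 6 2

Chase each element through g then f: 1 → 4 → 7; 2 → 5 → 8; 3 → 1 → 3; 4 → 8 → 5; 5 → 2 → 4; 6 → 7 → 1; 7 → 6 → 6; 8 → 3 → 2.
Collecting the images, f ∘ g = [7 8 3 5 4 1 6 2].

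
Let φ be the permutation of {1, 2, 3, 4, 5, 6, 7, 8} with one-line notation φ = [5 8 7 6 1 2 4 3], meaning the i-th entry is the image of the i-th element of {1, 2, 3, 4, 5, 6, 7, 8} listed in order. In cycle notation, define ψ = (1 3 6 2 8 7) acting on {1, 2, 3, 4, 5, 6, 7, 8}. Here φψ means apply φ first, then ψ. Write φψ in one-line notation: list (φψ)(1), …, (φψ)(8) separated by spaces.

(φψ)(x) = ψ(φ(x)). Computing each image: ψ(φ(1)) = ψ(5) = 5, ψ(φ(2)) = ψ(8) = 7, ψ(φ(3)) = ψ(7) = 1, ψ(φ(4)) = ψ(6) = 2, ψ(φ(5)) = ψ(1) = 3, ψ(φ(6)) = ψ(2) = 8, ψ(φ(7)) = ψ(4) = 4, ψ(φ(8)) = ψ(3) = 6.
Hence φψ = [5 7 1 2 3 8 4 6].

5 7 1 2 3 8 4 6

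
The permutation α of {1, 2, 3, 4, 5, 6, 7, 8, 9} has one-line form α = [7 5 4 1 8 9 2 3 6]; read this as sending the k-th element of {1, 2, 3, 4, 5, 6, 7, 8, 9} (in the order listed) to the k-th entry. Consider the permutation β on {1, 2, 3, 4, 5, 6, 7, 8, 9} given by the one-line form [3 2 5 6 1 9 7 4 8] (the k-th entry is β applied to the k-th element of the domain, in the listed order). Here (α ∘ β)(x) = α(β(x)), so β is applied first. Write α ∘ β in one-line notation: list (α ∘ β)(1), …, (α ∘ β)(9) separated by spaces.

For each element, apply β then α: 1 → 3 → 4; 2 → 2 → 5; 3 → 5 → 8; 4 → 6 → 9; 5 → 1 → 7; 6 → 9 → 6; 7 → 7 → 2; 8 → 4 → 1; 9 → 8 → 3.
Collecting the images, α ∘ β = [4 5 8 9 7 6 2 1 3].

4 5 8 9 7 6 2 1 3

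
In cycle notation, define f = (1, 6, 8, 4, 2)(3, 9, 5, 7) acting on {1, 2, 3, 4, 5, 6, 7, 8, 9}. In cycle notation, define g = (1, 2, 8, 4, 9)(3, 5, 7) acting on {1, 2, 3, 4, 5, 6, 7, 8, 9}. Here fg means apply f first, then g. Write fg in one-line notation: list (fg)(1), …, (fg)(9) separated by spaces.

For each element, apply f then g: 1 → 6 → 6; 2 → 1 → 2; 3 → 9 → 1; 4 → 2 → 8; 5 → 7 → 3; 6 → 8 → 4; 7 → 3 → 5; 8 → 4 → 9; 9 → 5 → 7.
So fg in one-line form is 6 2 1 8 3 4 5 9 7.

6 2 1 8 3 4 5 9 7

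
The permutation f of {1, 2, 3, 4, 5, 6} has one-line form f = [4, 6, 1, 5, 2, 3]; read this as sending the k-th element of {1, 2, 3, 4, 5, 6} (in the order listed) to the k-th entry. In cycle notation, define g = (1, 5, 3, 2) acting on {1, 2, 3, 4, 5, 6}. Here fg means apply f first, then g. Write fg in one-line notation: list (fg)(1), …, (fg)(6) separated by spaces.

4 6 5 3 1 2

(fg)(x) = g(f(x)). Computing each image: g(f(1)) = g(4) = 4, g(f(2)) = g(6) = 6, g(f(3)) = g(1) = 5, g(f(4)) = g(5) = 3, g(f(5)) = g(2) = 1, g(f(6)) = g(3) = 2.
Hence fg = [4 6 5 3 1 2].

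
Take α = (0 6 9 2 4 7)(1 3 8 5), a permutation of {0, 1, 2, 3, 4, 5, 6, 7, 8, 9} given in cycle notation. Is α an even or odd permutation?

The cycle lengths are 6, 4.
A cycle of length ℓ contributes ℓ−1 transpositions, so α is a product of 5 + 3 = 8 transpositions — even.

even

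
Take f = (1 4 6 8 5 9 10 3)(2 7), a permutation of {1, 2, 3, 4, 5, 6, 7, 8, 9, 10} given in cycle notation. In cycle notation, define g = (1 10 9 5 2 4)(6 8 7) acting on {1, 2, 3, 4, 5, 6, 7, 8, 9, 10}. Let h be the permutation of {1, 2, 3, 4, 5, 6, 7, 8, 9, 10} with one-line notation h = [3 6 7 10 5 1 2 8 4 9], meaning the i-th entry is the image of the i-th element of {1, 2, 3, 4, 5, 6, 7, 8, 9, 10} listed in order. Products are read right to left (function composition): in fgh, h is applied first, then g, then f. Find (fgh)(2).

5

(fgh)(2) = f(g(h(2))). h(2) = 6, then g(6) = 8, then f(8) = 5, so the result is 5.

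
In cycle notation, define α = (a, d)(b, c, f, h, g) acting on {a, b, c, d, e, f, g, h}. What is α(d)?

a

Within (a, d), d ↦ a.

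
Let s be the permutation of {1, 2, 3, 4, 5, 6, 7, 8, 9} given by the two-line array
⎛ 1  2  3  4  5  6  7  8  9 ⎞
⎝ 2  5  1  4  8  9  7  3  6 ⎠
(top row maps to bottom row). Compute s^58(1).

Tracing 1 → 2 → … returns to 1 after 5 steps, so 1 lies in a 5-cycle (1 2 5 8 3).
Powers repeat with period 5 on this cycle, and 58 mod 5 = 3, so s^58(1) = s^3(1).
Stepping 3 places around the cycle: 1 → 2 → 5 → 8.

8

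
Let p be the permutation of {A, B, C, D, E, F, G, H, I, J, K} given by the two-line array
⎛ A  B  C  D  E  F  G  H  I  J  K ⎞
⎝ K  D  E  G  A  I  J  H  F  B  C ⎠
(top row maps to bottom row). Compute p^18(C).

A

Tracing C → E → … returns to C after 4 steps, so C lies in a 4-cycle (A, K, C, E).
Since the cycle has length 4, p^18 acts on it the same as p^2 (18 mod 4 = 2).
Advancing 2 steps from C: C → E → A.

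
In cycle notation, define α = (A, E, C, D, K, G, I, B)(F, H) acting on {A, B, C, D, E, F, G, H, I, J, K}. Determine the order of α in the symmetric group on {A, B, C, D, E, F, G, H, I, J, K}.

8

The disjoint cycles have lengths 8, 2, 1.
Since disjoint cycles commute, ord(α) = lcm(8, 2) = 8.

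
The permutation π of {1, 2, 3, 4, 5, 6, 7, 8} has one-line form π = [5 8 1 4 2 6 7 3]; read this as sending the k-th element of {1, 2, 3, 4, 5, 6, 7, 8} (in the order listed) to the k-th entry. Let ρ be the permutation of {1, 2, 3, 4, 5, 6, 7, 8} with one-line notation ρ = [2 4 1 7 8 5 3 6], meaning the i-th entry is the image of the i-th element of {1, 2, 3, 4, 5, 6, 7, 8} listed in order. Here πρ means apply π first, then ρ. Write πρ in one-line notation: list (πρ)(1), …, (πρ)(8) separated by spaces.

(πρ)(x) = ρ(π(x)). Computing each image: ρ(π(1)) = ρ(5) = 8, ρ(π(2)) = ρ(8) = 6, ρ(π(3)) = ρ(1) = 2, ρ(π(4)) = ρ(4) = 7, ρ(π(5)) = ρ(2) = 4, ρ(π(6)) = ρ(6) = 5, ρ(π(7)) = ρ(7) = 3, ρ(π(8)) = ρ(3) = 1.
Hence πρ = [8 6 2 7 4 5 3 1].

8 6 2 7 4 5 3 1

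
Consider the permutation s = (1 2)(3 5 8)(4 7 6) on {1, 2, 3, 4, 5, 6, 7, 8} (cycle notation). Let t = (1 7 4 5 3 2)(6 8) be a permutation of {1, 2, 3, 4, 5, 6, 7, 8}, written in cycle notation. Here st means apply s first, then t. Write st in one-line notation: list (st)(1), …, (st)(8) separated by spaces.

1 7 3 4 6 5 8 2

For each element, apply s then t: 1 → 2 → 1; 2 → 1 → 7; 3 → 5 → 3; 4 → 7 → 4; 5 → 8 → 6; 6 → 4 → 5; 7 → 6 → 8; 8 → 3 → 2.
So st in one-line form is 1 7 3 4 6 5 8 2.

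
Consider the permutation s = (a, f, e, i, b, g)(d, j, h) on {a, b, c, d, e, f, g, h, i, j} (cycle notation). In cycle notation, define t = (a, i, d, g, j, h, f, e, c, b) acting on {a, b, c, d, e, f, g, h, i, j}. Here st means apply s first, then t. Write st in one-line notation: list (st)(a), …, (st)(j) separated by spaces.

(st)(x) = t(s(x)). Computing each image: t(s(a)) = t(f) = e, t(s(b)) = t(g) = j, t(s(c)) = t(c) = b, t(s(d)) = t(j) = h, t(s(e)) = t(i) = d, t(s(f)) = t(e) = c, t(s(g)) = t(a) = i, t(s(h)) = t(d) = g, t(s(i)) = t(b) = a, t(s(j)) = t(h) = f.
Hence st = [e j b h d c i g a f].

e j b h d c i g a f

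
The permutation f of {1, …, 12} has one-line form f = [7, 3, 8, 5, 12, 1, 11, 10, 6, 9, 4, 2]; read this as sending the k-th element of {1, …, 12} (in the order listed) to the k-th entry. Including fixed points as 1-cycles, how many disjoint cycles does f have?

1

The cycle decomposition is (1, 7, 11, 4, 5, 12, 2, 3, 8, 10, 9, 6), which has 1 cycle (counting 1-cycles).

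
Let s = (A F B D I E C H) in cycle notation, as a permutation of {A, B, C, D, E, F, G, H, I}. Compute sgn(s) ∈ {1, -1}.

-1

The cycle lengths are 8, 1.
A cycle is odd iff its length is even; s has 1 even-length cycle, so sgn(s) = (−1)^1 and s is odd.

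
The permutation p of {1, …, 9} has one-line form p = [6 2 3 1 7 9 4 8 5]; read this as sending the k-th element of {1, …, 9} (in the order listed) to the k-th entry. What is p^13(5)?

7

Tracing 5 → 7 → … returns to 5 after 6 steps, so 5 lies in a 6-cycle (1 6 9 5 7 4).
Since the cycle has length 6, p^13 acts on it the same as p^1 (13 mod 6 = 1).
Advancing 1 step from 5: 5 → 7.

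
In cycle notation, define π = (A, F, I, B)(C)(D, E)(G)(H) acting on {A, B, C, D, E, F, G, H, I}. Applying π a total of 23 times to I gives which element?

F

I lies in the 4-cycle (A, F, I, B).
Powers repeat with period 4 on this cycle, and 23 mod 4 = 3, so π^23(I) = π^3(I).
Stepping 3 places around the cycle: I → B → A → F.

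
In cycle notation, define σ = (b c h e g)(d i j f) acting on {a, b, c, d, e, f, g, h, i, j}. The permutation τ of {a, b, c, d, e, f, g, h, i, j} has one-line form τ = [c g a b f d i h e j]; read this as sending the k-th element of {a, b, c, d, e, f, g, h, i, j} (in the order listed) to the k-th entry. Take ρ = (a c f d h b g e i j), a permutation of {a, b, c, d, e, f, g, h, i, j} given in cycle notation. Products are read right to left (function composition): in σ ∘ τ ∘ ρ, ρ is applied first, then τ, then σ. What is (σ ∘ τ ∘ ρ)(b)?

Apply the permutations in order: ρ(b) = g, then τ(g) = i, then σ(i) = j. So (σ ∘ τ ∘ ρ)(b) = j.

j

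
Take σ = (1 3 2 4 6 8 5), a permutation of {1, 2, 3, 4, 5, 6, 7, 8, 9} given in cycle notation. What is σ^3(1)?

1 lies in the 7-cycle (1 3 2 4 6 8 5).
Advancing 3 steps from 1: 1 → 3 → 2 → 4.

4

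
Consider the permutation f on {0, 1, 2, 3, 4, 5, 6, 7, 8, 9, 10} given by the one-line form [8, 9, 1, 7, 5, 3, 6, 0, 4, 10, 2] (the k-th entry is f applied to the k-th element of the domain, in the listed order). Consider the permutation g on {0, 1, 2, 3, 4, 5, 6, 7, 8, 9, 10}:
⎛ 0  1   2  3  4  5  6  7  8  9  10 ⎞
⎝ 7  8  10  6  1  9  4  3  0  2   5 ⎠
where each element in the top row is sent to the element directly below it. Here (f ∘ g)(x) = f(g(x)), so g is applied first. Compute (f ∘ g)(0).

First apply g: g(0) = 7, then f(7) = 0. Thus (f ∘ g)(0) = 0.

0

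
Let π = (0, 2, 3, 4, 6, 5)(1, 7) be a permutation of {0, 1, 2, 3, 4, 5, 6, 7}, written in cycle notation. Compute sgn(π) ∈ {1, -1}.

The cycle lengths are 6, 2.
A cycle is odd iff its length is even; π has 2 even-length cycles, so sgn(π) = (−1)^2 and π is even.

1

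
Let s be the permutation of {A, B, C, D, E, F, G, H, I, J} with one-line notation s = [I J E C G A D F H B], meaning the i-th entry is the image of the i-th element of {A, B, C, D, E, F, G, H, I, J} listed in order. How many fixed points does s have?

0

No element satisfies s(x) = x, so there are 0 fixed points.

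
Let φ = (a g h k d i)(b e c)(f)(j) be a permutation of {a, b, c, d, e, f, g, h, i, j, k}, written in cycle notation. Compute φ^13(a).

g

a lies in the 6-cycle (a g h k d i).
Since the cycle has length 6, φ^13 acts on it the same as φ^1 (13 mod 6 = 1).
Stepping 1 place around the cycle: a → g.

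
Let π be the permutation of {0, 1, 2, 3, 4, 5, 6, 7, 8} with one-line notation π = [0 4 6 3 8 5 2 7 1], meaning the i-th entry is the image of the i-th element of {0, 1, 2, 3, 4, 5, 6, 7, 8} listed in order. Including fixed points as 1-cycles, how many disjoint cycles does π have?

The cycle decomposition is (0)(1 4 8)(2 6)(3)(5)(7), which has 6 cycles (counting 1-cycles).

6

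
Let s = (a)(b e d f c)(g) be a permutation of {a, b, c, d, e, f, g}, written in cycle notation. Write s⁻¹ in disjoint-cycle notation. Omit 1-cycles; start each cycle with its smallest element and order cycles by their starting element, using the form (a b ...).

(b c f d e)

If s sends a → b within a cycle, s⁻¹ sends b → a; equivalently, reverse each cycle.
After reversing and putting each cycle's least element first, s⁻¹ = (b c f d e).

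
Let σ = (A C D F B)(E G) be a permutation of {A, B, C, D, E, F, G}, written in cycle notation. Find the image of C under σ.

D

In the cycle (A C D F B), C is followed by D, so σ(C) = D.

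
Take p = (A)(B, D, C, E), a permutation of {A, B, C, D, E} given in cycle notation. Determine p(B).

B appears in (B, D, C, E); the next entry (wrapping around) is D.

D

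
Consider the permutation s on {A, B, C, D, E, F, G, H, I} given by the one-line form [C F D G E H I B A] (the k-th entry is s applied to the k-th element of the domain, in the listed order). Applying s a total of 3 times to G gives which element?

Tracing G → I → … returns to G after 5 steps, so G lies in a 5-cycle (A, C, D, G, I).
Advancing 3 steps from G: G → I → A → C.

C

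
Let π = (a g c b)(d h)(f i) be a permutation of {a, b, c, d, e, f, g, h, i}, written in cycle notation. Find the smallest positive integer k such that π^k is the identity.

4

The cycle type of π is (4, 2, 2, 1).
The order of π is the least common multiple of its cycle lengths: lcm(4, 2, 2) = 4.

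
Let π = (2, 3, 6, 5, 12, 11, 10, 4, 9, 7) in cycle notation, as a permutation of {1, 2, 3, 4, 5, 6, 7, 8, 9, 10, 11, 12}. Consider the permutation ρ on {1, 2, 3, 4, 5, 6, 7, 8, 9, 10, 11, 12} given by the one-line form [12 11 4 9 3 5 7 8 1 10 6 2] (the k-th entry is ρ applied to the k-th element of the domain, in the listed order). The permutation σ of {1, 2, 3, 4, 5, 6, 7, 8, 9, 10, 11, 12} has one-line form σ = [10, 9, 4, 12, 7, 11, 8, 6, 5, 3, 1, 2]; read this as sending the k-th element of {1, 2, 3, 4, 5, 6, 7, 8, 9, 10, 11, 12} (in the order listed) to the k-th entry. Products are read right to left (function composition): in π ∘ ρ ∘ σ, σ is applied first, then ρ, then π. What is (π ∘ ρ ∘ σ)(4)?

3

Chase 4: σ(4) = 12; ρ(12) = 2; π(2) = 3. Hence (π ∘ ρ ∘ σ)(4) = 3.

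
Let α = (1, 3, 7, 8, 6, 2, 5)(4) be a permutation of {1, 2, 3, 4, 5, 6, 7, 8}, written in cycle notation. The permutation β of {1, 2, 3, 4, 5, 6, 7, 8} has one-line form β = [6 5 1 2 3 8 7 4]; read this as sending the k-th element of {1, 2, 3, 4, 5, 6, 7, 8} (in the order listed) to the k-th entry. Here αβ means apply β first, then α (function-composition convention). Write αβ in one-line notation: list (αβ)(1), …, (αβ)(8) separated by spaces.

(αβ)(x) = α(β(x)). Computing each image: α(β(1)) = α(6) = 2, α(β(2)) = α(5) = 1, α(β(3)) = α(1) = 3, α(β(4)) = α(2) = 5, α(β(5)) = α(3) = 7, α(β(6)) = α(8) = 6, α(β(7)) = α(7) = 8, α(β(8)) = α(4) = 4.
Hence αβ = [2 1 3 5 7 6 8 4].

2 1 3 5 7 6 8 4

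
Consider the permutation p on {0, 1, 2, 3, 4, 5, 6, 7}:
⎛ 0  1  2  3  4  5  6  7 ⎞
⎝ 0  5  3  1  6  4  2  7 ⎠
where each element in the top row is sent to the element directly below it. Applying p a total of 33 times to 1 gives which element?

6

Tracing 1 → 5 → … returns to 1 after 6 steps, so 1 lies in a 6-cycle (1, 5, 4, 6, 2, 3).
Powers repeat with period 6 on this cycle, and 33 mod 6 = 3, so p^33(1) = p^3(1).
Stepping 3 places around the cycle: 1 → 5 → 4 → 6.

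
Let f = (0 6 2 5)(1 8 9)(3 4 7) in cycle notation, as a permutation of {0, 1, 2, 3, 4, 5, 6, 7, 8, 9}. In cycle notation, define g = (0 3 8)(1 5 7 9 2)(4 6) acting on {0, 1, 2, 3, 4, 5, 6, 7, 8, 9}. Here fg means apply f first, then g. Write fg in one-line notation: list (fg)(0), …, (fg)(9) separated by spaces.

4 0 7 6 9 3 1 8 2 5

(fg)(x) = g(f(x)). Computing each image: g(f(0)) = g(6) = 4, g(f(1)) = g(8) = 0, g(f(2)) = g(5) = 7, g(f(3)) = g(4) = 6, g(f(4)) = g(7) = 9, g(f(5)) = g(0) = 3, g(f(6)) = g(2) = 1, g(f(7)) = g(3) = 8, g(f(8)) = g(9) = 2, g(f(9)) = g(1) = 5.
Hence fg = [4 0 7 6 9 3 1 8 2 5].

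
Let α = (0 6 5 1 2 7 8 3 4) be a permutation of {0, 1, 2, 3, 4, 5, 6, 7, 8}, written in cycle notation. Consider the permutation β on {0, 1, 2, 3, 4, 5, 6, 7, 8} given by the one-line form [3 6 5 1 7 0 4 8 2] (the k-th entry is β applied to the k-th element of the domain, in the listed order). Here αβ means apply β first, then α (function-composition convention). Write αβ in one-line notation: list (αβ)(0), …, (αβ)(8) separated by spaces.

Chase each element through β then α: 0 → 3 → 4; 1 → 6 → 5; 2 → 5 → 1; 3 → 1 → 2; 4 → 7 → 8; 5 → 0 → 6; 6 → 4 → 0; 7 → 8 → 3; 8 → 2 → 7.
So αβ in one-line form is 4 5 1 2 8 6 0 3 7.

4 5 1 2 8 6 0 3 7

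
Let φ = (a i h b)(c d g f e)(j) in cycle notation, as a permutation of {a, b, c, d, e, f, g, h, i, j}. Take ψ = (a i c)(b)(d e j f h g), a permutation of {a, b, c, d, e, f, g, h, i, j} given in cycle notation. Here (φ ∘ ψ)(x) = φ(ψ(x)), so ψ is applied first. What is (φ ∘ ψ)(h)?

(φ ∘ ψ)(h) = φ(ψ(h)). ψ(h) = g, then φ(g) = f. So (φ ∘ ψ)(h) = f.

f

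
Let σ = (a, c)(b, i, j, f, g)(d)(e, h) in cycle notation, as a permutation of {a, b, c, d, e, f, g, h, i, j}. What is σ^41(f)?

f lies in the 5-cycle (b, i, j, f, g).
Since the cycle has length 5, σ^41 acts on it the same as σ^1 (41 mod 5 = 1).
Stepping 1 place around the cycle: f → g.

g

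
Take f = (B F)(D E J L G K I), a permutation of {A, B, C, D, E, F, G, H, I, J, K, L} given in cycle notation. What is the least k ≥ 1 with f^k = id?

The cycle type of f is (7, 2, 1, 1, 1).
Since disjoint cycles commute, ord(f) = lcm(7, 2) = 14.

14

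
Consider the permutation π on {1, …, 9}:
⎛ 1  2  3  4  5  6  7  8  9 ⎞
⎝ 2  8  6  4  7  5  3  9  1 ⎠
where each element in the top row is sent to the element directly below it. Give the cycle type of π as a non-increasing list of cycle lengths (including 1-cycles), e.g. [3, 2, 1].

The disjoint cycles are (1 2 8 9)(3 6 5 7)(4), with lengths 4, 4, 1 in non-increasing order.

[4, 4, 1]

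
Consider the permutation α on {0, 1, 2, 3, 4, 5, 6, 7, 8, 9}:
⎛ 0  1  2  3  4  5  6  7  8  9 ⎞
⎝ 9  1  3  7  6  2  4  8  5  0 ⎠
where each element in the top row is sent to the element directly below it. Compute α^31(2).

Tracing 2 → 3 → … returns to 2 after 5 steps, so 2 lies in a 5-cycle (2, 3, 7, 8, 5).
On a 5-cycle, α^5 is the identity, so α^31 = α^1 there (31 ≡ 1 mod 5).
Stepping 1 place around the cycle: 2 → 3.

3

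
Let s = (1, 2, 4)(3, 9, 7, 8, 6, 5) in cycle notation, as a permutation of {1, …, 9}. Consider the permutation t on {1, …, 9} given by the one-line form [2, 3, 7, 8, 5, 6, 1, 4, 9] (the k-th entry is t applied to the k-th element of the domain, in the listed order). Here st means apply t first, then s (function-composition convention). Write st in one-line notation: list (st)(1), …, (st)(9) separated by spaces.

4 9 8 6 3 5 2 1 7

(st)(x) = s(t(x)). Computing each image: s(t(1)) = s(2) = 4, s(t(2)) = s(3) = 9, s(t(3)) = s(7) = 8, s(t(4)) = s(8) = 6, s(t(5)) = s(5) = 3, s(t(6)) = s(6) = 5, s(t(7)) = s(1) = 2, s(t(8)) = s(4) = 1, s(t(9)) = s(9) = 7.
Hence st = [4 9 8 6 3 5 2 1 7].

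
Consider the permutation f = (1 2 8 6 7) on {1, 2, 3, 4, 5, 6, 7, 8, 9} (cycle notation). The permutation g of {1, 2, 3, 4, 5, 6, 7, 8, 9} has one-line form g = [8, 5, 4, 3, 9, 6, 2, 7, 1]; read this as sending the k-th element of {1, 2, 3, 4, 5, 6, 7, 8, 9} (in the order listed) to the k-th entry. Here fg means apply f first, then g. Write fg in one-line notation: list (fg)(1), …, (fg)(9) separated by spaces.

5 7 4 3 9 2 8 6 1

For each element, apply f then g: 1 → 2 → 5; 2 → 8 → 7; 3 → 3 → 4; 4 → 4 → 3; 5 → 5 → 9; 6 → 7 → 2; 7 → 1 → 8; 8 → 6 → 6; 9 → 9 → 1.
Collecting the images, fg = [5 7 4 3 9 2 8 6 1].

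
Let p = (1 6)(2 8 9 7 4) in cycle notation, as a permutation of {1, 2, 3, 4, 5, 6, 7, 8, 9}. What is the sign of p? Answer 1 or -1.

-1

The cycle lengths are 5, 2, 1, 1.
A cycle of length ℓ contributes ℓ−1 transpositions, so p is a product of 4 + 1 = 5 transpositions — odd.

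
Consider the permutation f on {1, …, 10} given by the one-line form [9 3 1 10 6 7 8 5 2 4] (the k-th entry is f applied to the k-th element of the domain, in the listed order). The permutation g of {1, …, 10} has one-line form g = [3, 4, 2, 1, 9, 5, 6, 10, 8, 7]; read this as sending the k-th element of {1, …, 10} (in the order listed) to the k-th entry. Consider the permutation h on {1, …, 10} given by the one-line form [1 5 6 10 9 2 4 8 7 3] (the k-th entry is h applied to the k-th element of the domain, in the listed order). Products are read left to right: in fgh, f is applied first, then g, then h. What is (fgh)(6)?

Chase 6: f(6) = 7; g(7) = 6; h(6) = 2. Hence (fgh)(6) = 2.

2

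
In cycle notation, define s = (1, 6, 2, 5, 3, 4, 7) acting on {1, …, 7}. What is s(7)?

Within (1, 6, 2, 5, 3, 4, 7), 7 ↦ 1.

1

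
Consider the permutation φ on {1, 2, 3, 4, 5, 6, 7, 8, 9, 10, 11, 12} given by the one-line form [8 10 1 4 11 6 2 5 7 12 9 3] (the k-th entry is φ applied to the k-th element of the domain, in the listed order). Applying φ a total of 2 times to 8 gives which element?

Tracing 8 → 5 → … returns to 8 after 10 steps, so 8 lies in a 10-cycle (1, 8, 5, 11, 9, 7, 2, 10, 12, 3).
Advancing 2 steps from 8: 8 → 5 → 11.

11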